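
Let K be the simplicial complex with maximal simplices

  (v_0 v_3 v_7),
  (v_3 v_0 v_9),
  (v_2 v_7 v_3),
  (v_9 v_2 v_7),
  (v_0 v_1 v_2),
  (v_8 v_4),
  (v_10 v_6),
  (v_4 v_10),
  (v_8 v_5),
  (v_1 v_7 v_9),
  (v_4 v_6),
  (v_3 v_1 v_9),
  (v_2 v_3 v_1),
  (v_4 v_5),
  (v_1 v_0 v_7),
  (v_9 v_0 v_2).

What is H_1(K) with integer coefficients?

Fix the vertex order v_0 < v_1 < v_2 < v_3 < v_4 < v_5 < v_6 < v_7 < v_8 < v_9 < v_10 and write every simplex with vertices in increasing order. Then dim K = 2 and the simplices of K are:

  0-simplices (11): [v_0], [v_1], [v_2], [v_3], [v_4], [v_5], [v_6], [v_7], [v_8], [v_9], [v_10]
  1-simplices (21): (21 of them)
  2-simplices (10): [v_0,v_1,v_2], [v_0,v_1,v_7], [v_0,v_2,v_9], [v_0,v_3,v_7], [v_0,v_3,v_9], [v_1,v_2,v_3], [v_1,v_3,v_9], [v_1,v_7,v_9], [v_2,v_3,v_7], [v_2,v_7,v_9]

Hence C_0 ≅ Z^11, C_1 ≅ Z^21, C_2 ≅ Z^10.

∂_1: C_1 → C_0 is given by ∂[p,q] = [q] − [p]. For instance
  ∂[v_2,v_7] = [v_7] − [v_2].
The resulting 11×21 matrix has rank 9, and its Smith normal form has invariant factors (1,1,1,1,1,1,1,1,1).

Boundary ∂_2: C_2 → C_1 acts by ∂[p,q,r] = [q,r] − [p,r] + [p,q]. For instance
  ∂[v_1,v_2,v_3] = [v_2,v_3] − [v_1,v_3] + [v_1,v_2],
  ∂[v_0,v_1,v_7] = [v_1,v_7] − [v_0,v_7] + [v_0,v_1].
As a 21×10 matrix over Z this has rank 10, with invariant factors (1,1,1,1,1,1,1,1,1,2).

Computing H_k = (kernel of ∂_k) / (image of ∂_{k+1}):

  H_1: rank ker ∂_1 − rank ∂_2 = (21 − 9) − 10 = 2, and ∂_2 has invariant factor 2 > 1, so H_1 ≅ Z^2 ⊕ Z/2Z.

H_1 ≅ Z^2 ⊕ Z/2Z.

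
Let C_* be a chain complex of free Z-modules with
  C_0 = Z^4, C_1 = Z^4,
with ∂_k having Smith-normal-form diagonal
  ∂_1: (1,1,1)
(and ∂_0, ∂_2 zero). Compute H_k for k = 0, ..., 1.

H_0 = Z,  H_1 = Z.

H_0: b_0 = 4 − 0 − 3 = 1; torsion from ∂_1 factors > 1: none. So H_0 = Z.
H_1: b_1 = 4 − 3 − 0 = 1; torsion from ∂_2 factors > 1: none. So H_1 = Z.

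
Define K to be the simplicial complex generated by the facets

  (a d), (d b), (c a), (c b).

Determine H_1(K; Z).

H_1 = Z.

Fix the vertex order a < b < c < d and write every simplex with vertices in increasing order. Then dim K = 1 and the simplices of K are:

  0-simplices (4): a, b, c, d
  1-simplices (4): ac, ad, bc, bd

giving chain groups C_0 ≅ Z^4, C_1 ≅ Z^4.

∂_1: C_1 → C_0 sends each edge [p,q] (with p < q) to q − p. For instance
  ∂ad = d − a.
The 4×4 boundary matrix has rank 3 and Smith normal form diag(1,1,1).

Now H_k = ker ∂_k / im ∂_{k+1}, so:

  H_1: rank ker ∂_1 − rank ∂_2 = (4 − 3) − 0 = 1, and there is no ∂_2, so H_1 = Z.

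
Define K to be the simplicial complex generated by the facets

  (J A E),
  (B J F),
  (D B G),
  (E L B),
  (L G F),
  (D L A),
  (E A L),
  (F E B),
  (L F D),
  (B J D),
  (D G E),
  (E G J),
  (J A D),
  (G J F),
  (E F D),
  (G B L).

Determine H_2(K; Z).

We work with the vertex ordering A < B < D < E < F < G < J < L. The simplices of K, each written with vertices in increasing order, are:

  0-simplices (8): A, B, D, E, F, G, J, L
  1-simplices (24): AD, AE, AJ, AL, BD, BE, BF, BG, BJ, BL, DE, DF, DG, DJ, DL, EF, EG, EJ, EL, FG, FJ, FL, GJ, GL
  2-simplices (16): ADJ, ADL, AEJ, AEL, BDG, BDJ, BEF, BEL, BFJ, BGL, DEF, DEG, DFL, EGJ, FGJ, FGL

Hence C_0 ≅ Z^8, C_1 ≅ Z^24, C_2 ≅ Z^16.

∂_1: C_1 → C_0 is given by ∂[p,q] = [q] − [p]. For instance
  ∂DL = L − D.
The resulting 8×24 matrix has rank 7, and its Smith normal form has invariant factors (1,1,1,1,1,1,1).

The boundary map ∂_2: C_2 → C_1 maps a triangle to the signed sum of its edges. For instance
  ∂BDJ = DJ − BJ + BD,
  ∂BFJ = FJ − BJ + BF.
As a 24×16 matrix over Z this has rank 15, with invariant factors (1,1,1,1,1,1,1,1,1,1,1,1,1,1,1).

From H_k ≅ ker(∂_k) / im(∂_{k+1}) we obtain:

  H_2: rank ker ∂_2 − rank ∂_3 = (16 − 15) − 0 = 1, and there is no ∂_3, so H_2 = Z.

H_2 ≅ Z.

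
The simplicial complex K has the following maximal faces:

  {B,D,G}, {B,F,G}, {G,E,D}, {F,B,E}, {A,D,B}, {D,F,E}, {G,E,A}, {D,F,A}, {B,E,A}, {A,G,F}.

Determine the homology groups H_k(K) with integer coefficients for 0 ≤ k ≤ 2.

H_0 = Z,  H_1 = Z/2Z,  H_2 = 0.

Order the vertices as A < B < D < E < F < G. Listing each simplex with vertices in this order, K has dimension 2 with simplices:

  0-simplices (6): A, B, D, E, F, G
  1-simplices (15): AB, AD, AE, AF, AG, BD, BE, BF, BG, DE, DF, DG, EF, EG, FG
  2-simplices (10): ABD, ABE, ADF, AEG, AFG, BDG, BEF, BFG, DEF, DEG

Hence C_0 ≅ Z^6, C_1 ≅ Z^15, C_2 ≅ Z^10.

∂_1: C_1 → C_0 sends each edge [p,q] (with p < q) to q − p. For instance
  ∂AF = F − A.
The resulting 6×15 matrix has rank 5, and its Smith normal form has invariant factors (1,1,1,1,1).

∂_2: C_2 → C_1 acts by ∂[p,q,r] = [q,r] − [p,r] + [p,q]. For instance
  ∂DEG = EG − DG + DE,
  ∂BDG = DG − BG + BD.
This gives a 15×10 integer matrix of rank 10; reducing to Smith normal form yields diagonal entries (1,1,1,1,1,1,1,1,1,2).

From H_k ≅ ker(∂_k) / im(∂_{k+1}) we obtain:

  H_0: rank C_0 − rank ∂_1 = 6 − 5 = 1, and the invariant factors of ∂_1 are all 1, so H_0 = Z.
  H_1: rank ker ∂_1 − rank ∂_2 = (15 − 5) − 10 = 0, and ∂_2 has invariant factor 2 > 1, so H_1 = Z/2Z.
  H_2: rank ker ∂_2 − rank ∂_3 = (10 − 10) − 0 = 0, and there is no ∂_3, so H_2 = 0.

(K is a triangulation of the real projective plane RP^2.)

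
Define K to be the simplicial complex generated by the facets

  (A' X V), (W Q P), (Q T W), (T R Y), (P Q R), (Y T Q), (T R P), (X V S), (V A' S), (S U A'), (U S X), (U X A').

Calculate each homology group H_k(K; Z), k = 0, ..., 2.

K has 11 vertices, 21 edges, 12 triangles.
rank ∂_0 = 0, rank ∂_1 = 9 ⇒ b_0 = 11 − 0 − 9 = 2; all invariant factors of ∂_1 are 1 so no torsion. So H_0 = Z^2.
rank ∂_1 = 9, rank ∂_2 = 11 ⇒ b_1 = 21 − 9 − 11 = 1; all invariant factors of ∂_2 are 1 so no torsion. So H_1 = Z.
rank ∂_2 = 11, rank ∂_3 = 0 ⇒ b_2 = 12 − 11 − 0 = 1. So H_2 = Z.

H_0 ≅ Z^2,  H_1 ≅ Z,  H_2 ≅ Z.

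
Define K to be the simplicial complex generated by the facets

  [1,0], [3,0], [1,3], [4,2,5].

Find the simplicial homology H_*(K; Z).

H_0 ≅ Z^2,  H_1 ≅ Z,  H_2 = 0.

K has 6 vertices, 6 edges, 1 triangle.
rank ∂_0 = 0, rank ∂_1 = 4 ⇒ b_0 = 6 − 0 − 4 = 2; all invariant factors of ∂_1 are 1 so no torsion. So H_0 ≅ Z^2.
rank ∂_1 = 4, rank ∂_2 = 1 ⇒ b_1 = 6 − 4 − 1 = 1; all invariant factors of ∂_2 are 1 so no torsion. So H_1 ≅ Z.
rank ∂_2 = 1, rank ∂_3 = 0 ⇒ b_2 = 1 − 1 − 0 = 0. So H_2 ≅ 0.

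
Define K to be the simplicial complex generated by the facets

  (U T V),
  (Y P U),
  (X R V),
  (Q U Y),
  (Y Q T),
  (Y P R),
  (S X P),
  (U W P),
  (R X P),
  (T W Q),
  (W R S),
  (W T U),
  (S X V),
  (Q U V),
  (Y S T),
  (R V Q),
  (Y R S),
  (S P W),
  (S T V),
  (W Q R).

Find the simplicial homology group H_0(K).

Order the vertices as P < Q < R < S < T < U < V < W < X < Y. Listing each simplex with vertices in this order, K has dimension 2 with simplices:

  0-simplices (10): P, Q, R, S, T, U, V, W, X, Y
  1-simplices (30): PR, PS, PU, PW, PX, PY, QR, QT, QU, QV, QW, QY, RS, RV, RW, RX, RY, ST, SV, SW, SX, SY, TU, TV, TW, TY, UV, UW, UY, VX
  2-simplices (20): PRX, PRY, PSW, PSX, PUW, PUY, QRV, QRW, QTW, QTY, QUV, QUY, RSW, RSY, RVX, STV, STY, SVX, TUV, TUW

so the chain groups are C_0 ≅ Z^10, C_1 ≅ Z^30, C_2 ≅ Z^20.

Boundary ∂_1: C_1 → C_0 is given by ∂[p,q] = [q] − [p].
This gives a 10×30 integer matrix of rank 9; reducing to Smith normal form yields diagonal entries (1,1,1,1,1,1,1,1,1).

The boundary map ∂_2: C_2 → C_1 maps a triangle to the signed sum of its edges. For instance
  ∂PUY = UY − PY + PU,
  ∂QTY = TY − QY + QT.
This gives a 30×20 integer matrix of rank 20; reducing to Smith normal form yields diagonal entries (1,1,1,1,1,1,1,1,1,1,1,1,1,1,1,1,1,1,1,2).

Now H_k = ker ∂_k / im ∂_{k+1}, so:

  H_0: rank C_0 − rank ∂_1 = 10 − 9 = 1, and the invariant factors of ∂_1 are all 1, so H_0 ≅ Z.

H_0 = Z.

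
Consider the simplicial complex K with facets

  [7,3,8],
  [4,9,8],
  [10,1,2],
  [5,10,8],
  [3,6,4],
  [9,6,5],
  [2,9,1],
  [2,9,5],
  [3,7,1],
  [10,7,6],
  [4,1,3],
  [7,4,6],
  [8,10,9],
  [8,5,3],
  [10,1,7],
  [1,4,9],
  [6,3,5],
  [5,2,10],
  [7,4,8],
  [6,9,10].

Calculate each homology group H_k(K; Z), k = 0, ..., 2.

Order the vertices as 1 < 2 < 3 < 4 < 5 < 6 < 7 < 8 < 9 < 10. Listing each simplex with vertices in this order, K has dimension 2 with simplices:

  0-simplices (10): [1], [2], [3], [4], [5], [6], [7], [8], [9], [10]
  1-simplices (30): (30 of them)
  2-simplices (20): (20 of them)

giving chain groups C_0 ≅ Z^10, C_1 ≅ Z^30, C_2 ≅ Z^20.

Boundary ∂_1: C_1 → C_0 maps an edge to its endpoints' difference, ∂[p,q] = q − p. For instance
  ∂[2,10] = [10] − [2].
As a 10×30 matrix over Z this has rank 9, with invariant factors (1,1,1,1,1,1,1,1,1).

∂_2: C_2 → C_1 sends each 2-simplex [p,q,r] to [q,r] − [p,r] + [p,q]. For instance
  ∂[4,8,9] = [8,9] − [4,9] + [4,8],
  ∂[5,6,9] = [6,9] − [5,9] + [5,6].
The resulting 30×20 matrix has rank 20, and its Smith normal form has invariant factors (1,1,1,1,1,1,1,1,1,1,1,1,1,1,1,1,1,1,1,2).

Computing H_k = (kernel of ∂_k) / (image of ∂_{k+1}):

  H_0: rank C_0 − rank ∂_1 = 10 − 9 = 1, and the invariant factors of ∂_1 are all 1, so H_0 = Z.
  H_1: rank ker ∂_1 − rank ∂_2 = (30 − 9) − 20 = 1, and ∂_2 has invariant factor 2 > 1, so H_1 = Z ⊕ Z/2Z.
  H_2: rank ker ∂_2 − rank ∂_3 = (20 − 20) − 0 = 0, and there is no ∂_3, so H_2 = 0.

H_0 = Z,  H_1 = Z ⊕ Z/2Z,  H_2 = 0.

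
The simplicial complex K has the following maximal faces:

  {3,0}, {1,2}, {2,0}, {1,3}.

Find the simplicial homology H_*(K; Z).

Order the vertices as 0 < 1 < 2 < 3. Listing each simplex with vertices in this order, K has dimension 1 with simplices:

  0-simplices (4): [0], [1], [2], [3]
  1-simplices (4): [0,2], [0,3], [1,2], [1,3]

giving chain groups C_0 ≅ Z^4, C_1 ≅ Z^4.

The boundary map ∂_1: C_1 → C_0 sends each edge [p,q] (with p < q) to q − p. For instance
  ∂[1,3] = [3] − [1].
As a 4×4 matrix over Z this has rank 3, with invariant factors (1,1,1).

Now H_k = ker ∂_k / im ∂_{k+1}, so:

  H_0: rank C_0 − rank ∂_1 = 4 − 3 = 1, and the invariant factors of ∂_1 are all 1, so H_0 = Z.
  H_1: rank ker ∂_1 − rank ∂_2 = (4 − 3) − 0 = 1, and there is no ∂_2, so H_1 = Z.

H_0 = Z,  H_1 = Z.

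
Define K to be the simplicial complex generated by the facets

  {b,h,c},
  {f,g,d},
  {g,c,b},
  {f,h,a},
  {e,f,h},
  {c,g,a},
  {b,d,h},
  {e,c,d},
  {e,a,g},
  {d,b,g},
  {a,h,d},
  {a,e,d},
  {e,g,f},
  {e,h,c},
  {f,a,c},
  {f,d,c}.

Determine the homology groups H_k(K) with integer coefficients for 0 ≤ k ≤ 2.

H_0 = Z,  H_1 = Z^2,  H_2 = Z.

K has 8 vertices, 24 edges, 16 triangles.
rank ∂_0 = 0, rank ∂_1 = 7 ⇒ b_0 = 8 − 0 − 7 = 1; all invariant factors of ∂_1 are 1 so no torsion. So H_0 = Z.
rank ∂_1 = 7, rank ∂_2 = 15 ⇒ b_1 = 24 − 7 − 15 = 2; all invariant factors of ∂_2 are 1 so no torsion. So H_1 = Z^2.
rank ∂_2 = 15, rank ∂_3 = 0 ⇒ b_2 = 16 − 15 − 0 = 1. So H_2 = Z.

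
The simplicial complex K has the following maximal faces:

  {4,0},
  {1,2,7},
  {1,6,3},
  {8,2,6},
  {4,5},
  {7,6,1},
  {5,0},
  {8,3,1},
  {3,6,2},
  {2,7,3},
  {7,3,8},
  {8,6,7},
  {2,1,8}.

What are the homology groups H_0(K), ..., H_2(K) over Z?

Take the total order 0 < 1 < 2 < 3 < 4 < 5 < 6 < 7 < 8 on the vertex set. Then K (dimension 2) consists of the simplices:

  0-simplices (9): [0], [1], [2], [3], [4], [5], [6], [7], [8]
  1-simplices (18): [0,4], [0,5], [1,2], [1,3], [1,6], [1,7], [1,8], [2,3], [2,6], [2,7], [2,8], [3,6], [3,7], [3,8], [4,5], [6,7], [6,8], [7,8]
  2-simplices (10): [1,2,7], [1,2,8], [1,3,6], [1,3,8], [1,6,7], [2,3,6], [2,3,7], [2,6,8], [3,7,8], [6,7,8]

giving chain groups C_0 ≅ Z^9, C_1 ≅ Z^18, C_2 ≅ Z^10.

∂_1: C_1 → C_0 sends each edge [p,q] (with p < q) to q − p.
The resulting 9×18 matrix has rank 7, and its Smith normal form has invariant factors (1,1,1,1,1,1,1).

∂_2: C_2 → C_1 maps a triangle to the signed sum of its edges. For instance
  ∂[1,2,8] = [2,8] − [1,8] + [1,2],
  ∂[2,6,8] = [6,8] − [2,8] + [2,6].
The 18×10 boundary matrix has rank 10 and Smith normal form diag(1,1,1,1,1,1,1,1,1,2).

Now H_k = ker ∂_k / im ∂_{k+1}, so:

  H_0: rank C_0 − rank ∂_1 = 9 − 7 = 2, and the invariant factors of ∂_1 are all 1, so H_0 = Z^2.
  H_1: rank ker ∂_1 − rank ∂_2 = (18 − 7) − 10 = 1, and ∂_2 has invariant factor 2 > 1, so H_1 = Z × Z/2.
  H_2: rank ker ∂_2 − rank ∂_3 = (10 − 10) − 0 = 0, and there is no ∂_3, so H_2 = 0.

As a check, the Euler characteristic is 9 − 18 + 10 = 1, which agrees with 2 − 1 + 0 = 1.
(K is a triangulation of the disjoint union of the circle S^1 and the real projective plane RP^2.)

H_0 = Z^2,  H_1 = Z × Z/2,  H_2 = 0.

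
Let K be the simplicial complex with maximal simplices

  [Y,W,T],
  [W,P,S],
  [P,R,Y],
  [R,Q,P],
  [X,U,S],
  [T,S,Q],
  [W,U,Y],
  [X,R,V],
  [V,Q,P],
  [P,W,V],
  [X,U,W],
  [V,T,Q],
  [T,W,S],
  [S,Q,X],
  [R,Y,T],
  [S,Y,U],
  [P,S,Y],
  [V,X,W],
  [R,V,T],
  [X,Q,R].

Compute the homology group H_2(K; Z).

H_2 ≅ 0.

Fix the vertex order P < Q < R < S < T < U < V < W < X < Y and write every simplex with vertices in increasing order. Then dim K = 2 and the simplices of K are:

  0-simplices (10): P, Q, R, S, T, U, V, W, X, Y
  1-simplices (30): PQ, PR, PS, PV, PW, PY, QR, QS, QT, QV, QX, RT, RV, RX, RY, ST, SU, SW, SX, SY, TV, TW, TY, UW, UX, UY, VW, VX, WX, WY
  2-simplices (20): PQR, PQV, PRY, PSW, PSY, PVW, QRX, QST, QSX, QTV, RTV, RTY, RVX, STW, SUX, SUY, TWY, UWX, UWY, VWX

giving chain groups C_0 ≅ Z^10, C_1 ≅ Z^30, C_2 ≅ Z^20.

The boundary map ∂_1: C_1 → C_0 sends each edge [p,q] (with p < q) to q − p. For instance
  ∂QT = T − Q.
The 10×30 boundary matrix has rank 9 and Smith normal form diag(1,1,1,1,1,1,1,1,1).

∂_2: C_2 → C_1 maps a triangle to the signed sum of its edges. For instance
  ∂QSX = SX − QX + QS,
  ∂UWX = WX − UX + UW.
The resulting 30×20 matrix has rank 20, and its Smith normal form has invariant factors (1,1,1,1,1,1,1,1,1,1,1,1,1,1,1,1,1,1,1,2).

From H_k ≅ ker(∂_k) / im(∂_{k+1}) we obtain:

  H_2: rank ker ∂_2 − rank ∂_3 = (20 − 20) − 0 = 0, and there is no ∂_3, so H_2 = 0.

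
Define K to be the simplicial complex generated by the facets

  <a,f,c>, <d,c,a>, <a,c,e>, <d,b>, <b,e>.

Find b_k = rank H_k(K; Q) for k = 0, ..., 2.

b_0 = 1, b_1 = 1, b_2 = 0.

Take the total order a < b < c < d < e < f on the vertex set. Then K (dimension 2) consists of the simplices:

  0-simplices (6): a, b, c, d, e, f
  1-simplices (9): ac, ad, ae, af, bd, be, cd, ce, cf
  2-simplices (3): acd, ace, acf

giving chain groups C_0 ≅ Z^6, C_1 ≅ Z^9, C_2 ≅ Z^3.

∂_1: C_1 → C_0 is given by ∂[p,q] = [q] − [p]. For instance
  ∂cd = d − c.
This gives a 6×9 integer matrix of rank 5; reducing to Smith normal form yields diagonal entries (1,1,1,1,1).

∂_2: C_2 → C_1 maps a triangle to the signed sum of its edges. For instance
  ∂acf = cf − af + ac,
  ∂ace = ce − ae + ac.
The resulting 9×3 matrix has rank 3, and its Smith normal form has invariant factors (1,1,1).

From H_k ≅ ker(∂_k) / im(∂_{k+1}) we obtain:

  H_0: rank C_0 − rank ∂_1 = 6 − 5 = 1, and the invariant factors of ∂_1 are all 1, so H_0 = Z.
  H_1: rank ker ∂_1 − rank ∂_2 = (9 − 5) − 3 = 1, and the invariant factors of ∂_2 are all 1, so H_1 = Z.
  H_2: rank ker ∂_2 − rank ∂_3 = (3 − 3) − 0 = 0, and there is no ∂_3, so H_2 = 0.

Hence the Betti numbers are b_0 = 1, b_1 = 1, b_2 = 0.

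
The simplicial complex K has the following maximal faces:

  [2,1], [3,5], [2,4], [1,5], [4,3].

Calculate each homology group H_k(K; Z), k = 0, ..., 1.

Take the total order 1 < 2 < 3 < 4 < 5 on the vertex set. Then K (dimension 1) consists of the simplices:

  0-simplices (5): [1], [2], [3], [4], [5]
  1-simplices (5): [1,2], [1,5], [2,4], [3,4], [3,5]

so the chain groups are C_0 ≅ Z^5, C_1 ≅ Z^5.

Boundary ∂_1: C_1 → C_0 sends each edge [p,q] (with p < q) to q − p. For instance
  ∂[1,5] = [5] − [1].
The 5×5 boundary matrix has rank 4 and Smith normal form diag(1,1,1,1).

Reading off H_k = ker ∂_k / im ∂_{k+1}:

  H_0: rank C_0 − rank ∂_1 = 5 − 4 = 1, and the invariant factors of ∂_1 are all 1, so H_0 = Z.
  H_1: rank ker ∂_1 − rank ∂_2 = (5 − 4) − 0 = 1, and there is no ∂_2, so H_1 = Z.

(K is a triangulation of the circle S^1.)

H_0 ≅ Z,  H_1 ≅ Z.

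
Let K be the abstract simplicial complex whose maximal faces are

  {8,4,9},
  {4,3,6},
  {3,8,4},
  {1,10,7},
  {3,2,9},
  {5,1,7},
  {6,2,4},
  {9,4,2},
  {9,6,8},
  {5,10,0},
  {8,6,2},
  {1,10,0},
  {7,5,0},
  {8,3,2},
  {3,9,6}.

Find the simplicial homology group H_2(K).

H_2 ≅ 0.

We work with the vertex ordering 0 < 1 < 2 < 3 < 4 < 5 < 6 < 7 < 8 < 9 < 10. The simplices of K, each written with vertices in increasing order, are:

  0-simplices (11): [0], [1], [2], [3], [4], [5], [6], [7], [8], [9], [10]
  1-simplices (25): (25 of them)
  2-simplices (15): [0,1,10], [0,5,7], [0,5,10], [1,5,7], [1,7,10], [2,3,8], [2,3,9], [2,4,6], [2,4,9], [2,6,8], [3,4,6], [3,4,8], [3,6,9], [4,8,9], [6,8,9]

Hence C_0 ≅ Z^11, C_1 ≅ Z^25, C_2 ≅ Z^15.

∂_1: C_1 → C_0 sends each edge [p,q] (with p < q) to q − p.
This gives a 11×25 integer matrix of rank 9; reducing to Smith normal form yields diagonal entries (1,1,1,1,1,1,1,1,1).

Boundary ∂_2: C_2 → C_1 maps a triangle to the signed sum of its edges. For instance
  ∂[0,5,7] = [5,7] − [0,7] + [0,5],
  ∂[2,3,8] = [3,8] − [2,8] + [2,3].
The 25×15 boundary matrix has rank 15 and Smith normal form diag(1,1,1,1,1,1,1,1,1,1,1,1,1,1,2).

From H_k ≅ ker(∂_k) / im(∂_{k+1}) we obtain:

  H_2: rank ker ∂_2 − rank ∂_3 = (15 − 15) − 0 = 0, and there is no ∂_3, so H_2 = 0.

(K is a triangulation of the disjoint union of the Möbius band and the real projective plane RP^2.)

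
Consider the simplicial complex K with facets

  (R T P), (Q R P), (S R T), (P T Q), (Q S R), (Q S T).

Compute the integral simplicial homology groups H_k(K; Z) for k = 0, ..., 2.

H_0 ≅ Z,  H_1 = 0,  H_2 ≅ Z.

Order the vertices as P < Q < R < S < T. Listing each simplex with vertices in this order, K has dimension 2 with simplices:

  0-simplices (5): P, Q, R, S, T
  1-simplices (9): PQ, PR, PT, QR, QS, QT, RS, RT, ST
  2-simplices (6): PQR, PQT, PRT, QRS, QST, RST

Hence C_0 ≅ Z^5, C_1 ≅ Z^9, C_2 ≅ Z^6.

∂_1: C_1 → C_0 maps an edge to its endpoints' difference, ∂[p,q] = q − p.
As a 5×9 matrix over Z this has rank 4, with invariant factors (1,1,1,1).

The boundary map ∂_2: C_2 → C_1 acts by ∂[p,q,r] = [q,r] − [p,r] + [p,q]. For instance
  ∂RST = ST − RT + RS,
  ∂PRT = RT − PT + PR.
As a 9×6 matrix over Z this has rank 5, with invariant factors (1,1,1,1,1).

Reading off H_k = ker ∂_k / im ∂_{k+1}:

  H_0: rank C_0 − rank ∂_1 = 5 − 4 = 1, and the invariant factors of ∂_1 are all 1, so H_0 = Z.
  H_1: rank ker ∂_1 − rank ∂_2 = (9 − 4) − 5 = 0, and the invariant factors of ∂_2 are all 1, so H_1 = 0.
  H_2: rank ker ∂_2 − rank ∂_3 = (6 − 5) − 0 = 1, and there is no ∂_3, so H_2 = Z.

(K is a triangulation of the 2-sphere S^2.)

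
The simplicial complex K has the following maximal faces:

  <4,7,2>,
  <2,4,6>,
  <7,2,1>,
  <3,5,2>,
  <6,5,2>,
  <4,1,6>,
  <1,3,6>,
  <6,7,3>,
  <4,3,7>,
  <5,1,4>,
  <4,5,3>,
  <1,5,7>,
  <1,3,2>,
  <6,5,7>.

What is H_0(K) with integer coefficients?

H_0 ≅ Z.

Fix the vertex order 1 < 2 < 3 < 4 < 5 < 6 < 7 and write every simplex with vertices in increasing order. Then dim K = 2 and the simplices of K are:

  0-simplices (7): [1], [2], [3], [4], [5], [6], [7]
  1-simplices (21): [1,2], [1,3], [1,4], [1,5], [1,6], [1,7], [2,3], [2,4], [2,5], [2,6], [2,7], [3,4], [3,5], [3,6], [3,7], [4,5], [4,6], [4,7], [5,6], [5,7], [6,7]
  2-simplices (14): [1,2,3], [1,2,7], [1,3,6], [1,4,5], [1,4,6], [1,5,7], [2,3,5], [2,4,6], [2,4,7], [2,5,6], [3,4,5], [3,4,7], [3,6,7], [5,6,7]

Hence C_0 ≅ Z^7, C_1 ≅ Z^21, C_2 ≅ Z^14.

Boundary ∂_1: C_1 → C_0 maps an edge to its endpoints' difference, ∂[p,q] = q − p.
The 7×21 boundary matrix has rank 6 and Smith normal form diag(1,1,1,1,1,1).

Boundary ∂_2: C_2 → C_1 acts by ∂[p,q,r] = [q,r] − [p,r] + [p,q]. For instance
  ∂[1,3,6] = [3,6] − [1,6] + [1,3],
  ∂[2,4,6] = [4,6] − [2,6] + [2,4].
This gives a 21×14 integer matrix of rank 13; reducing to Smith normal form yields diagonal entries (1,1,1,1,1,1,1,1,1,1,1,1,1).

From H_k ≅ ker(∂_k) / im(∂_{k+1}) we obtain:

  H_0: rank C_0 − rank ∂_1 = 7 − 6 = 1, and the invariant factors of ∂_1 are all 1, so H_0 ≅ Z.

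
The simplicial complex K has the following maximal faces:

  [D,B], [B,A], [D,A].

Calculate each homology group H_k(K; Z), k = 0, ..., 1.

Take the total order A < B < D on the vertex set. Then K (dimension 1) consists of the simplices:

  0-simplices (3): A, B, D
  1-simplices (3): AB, AD, BD

so the chain groups are C_0 ≅ Z^3, C_1 ≅ Z^3.

The boundary map ∂_1: C_1 → C_0 sends each edge [p,q] (with p < q) to q − p. For instance
  ∂AD = D − A.
This gives a 3×3 integer matrix of rank 2; reducing to Smith normal form yields diagonal entries (1,1).

From H_k ≅ ker(∂_k) / im(∂_{k+1}) we obtain:

  H_0: rank C_0 − rank ∂_1 = 3 − 2 = 1, and the invariant factors of ∂_1 are all 1, so H_0 = Z.
  H_1: rank ker ∂_1 − rank ∂_2 = (3 − 2) − 0 = 1, and there is no ∂_2, so H_1 = Z.

As a check, the Euler characteristic is 3 − 3 = 0, which agrees with 1 − 1 = 0.

H_0 ≅ Z,  H_1 ≅ Z.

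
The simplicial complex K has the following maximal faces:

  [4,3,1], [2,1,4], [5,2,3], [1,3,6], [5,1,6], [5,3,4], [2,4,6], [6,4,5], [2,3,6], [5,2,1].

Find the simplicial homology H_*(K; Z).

H_0 ≅ Z,  H_1 ≅ Z/2Z,  H_2 = 0.

K has 6 vertices, 15 edges, 10 triangles.
rank ∂_0 = 0, rank ∂_1 = 5 ⇒ b_0 = 6 − 0 − 5 = 1; all invariant factors of ∂_1 are 1 so no torsion. So H_0 ≅ Z.
rank ∂_1 = 5, rank ∂_2 = 10 ⇒ b_1 = 15 − 5 − 10 = 0; ∂_2 has invariant factor(s) [2] giving torsion. So H_1 ≅ Z/2Z.
rank ∂_2 = 10, rank ∂_3 = 0 ⇒ b_2 = 10 − 10 − 0 = 0. So H_2 ≅ 0.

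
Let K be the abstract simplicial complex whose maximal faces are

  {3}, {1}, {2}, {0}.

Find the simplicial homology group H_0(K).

H_0 = Z^4.

We work with the vertex ordering 0 < 1 < 2 < 3. The simplices of K, each written with vertices in increasing order, are:

  0-simplices (4): [0], [1], [2], [3]

Hence C_0 ≅ Z^4.

From H_k ≅ ker(∂_k) / im(∂_{k+1}) we obtain:

  H_0: rank C_0 − rank ∂_1 = 4 − 0 = 4, and there is no ∂_1, so H_0 ≅ Z^4.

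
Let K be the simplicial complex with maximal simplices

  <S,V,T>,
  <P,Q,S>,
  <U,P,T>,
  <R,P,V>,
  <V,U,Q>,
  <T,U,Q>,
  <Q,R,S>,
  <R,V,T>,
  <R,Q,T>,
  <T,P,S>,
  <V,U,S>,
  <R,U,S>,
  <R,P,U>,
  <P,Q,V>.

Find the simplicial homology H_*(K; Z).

Order the vertices as P < Q < R < S < T < U < V. Listing each simplex with vertices in this order, K has dimension 2 with simplices:

  0-simplices (7): P, Q, R, S, T, U, V
  1-simplices (21): PQ, PR, PS, PT, PU, PV, QR, QS, QT, QU, QV, RS, RT, RU, RV, ST, SU, SV, TU, TV, UV
  2-simplices (14): PQS, PQV, PRU, PRV, PST, PTU, QRS, QRT, QTU, QUV, RSU, RTV, STV, SUV

Hence C_0 ≅ Z^7, C_1 ≅ Z^21, C_2 ≅ Z^14.

Boundary ∂_1: C_1 → C_0 maps an edge to its endpoints' difference, ∂[p,q] = q − p. For instance
  ∂QT = T − Q.
The 7×21 boundary matrix has rank 6 and Smith normal form diag(1,1,1,1,1,1).

∂_2: C_2 → C_1 sends each 2-simplex [p,q,r] to [q,r] − [p,r] + [p,q]. For instance
  ∂PQS = QS − PS + PQ,
  ∂PQV = QV − PV + PQ.
As a 21×14 matrix over Z this has rank 13, with invariant factors (1,1,1,1,1,1,1,1,1,1,1,1,1).

From H_k ≅ ker(∂_k) / im(∂_{k+1}) we obtain:

  H_0: rank C_0 − rank ∂_1 = 7 − 6 = 1, and the invariant factors of ∂_1 are all 1, so H_0 ≅ Z.
  H_1: rank ker ∂_1 − rank ∂_2 = (21 − 6) − 13 = 2, and the invariant factors of ∂_2 are all 1, so H_1 ≅ Z^2.
  H_2: rank ker ∂_2 − rank ∂_3 = (14 − 13) − 0 = 1, and there is no ∂_3, so H_2 ≅ Z.

As a check, the Euler characteristic is 7 − 21 + 14 = 0, which agrees with 1 − 2 + 1 = 0.

H_0 ≅ Z,  H_1 ≅ Z^2,  H_2 ≅ Z.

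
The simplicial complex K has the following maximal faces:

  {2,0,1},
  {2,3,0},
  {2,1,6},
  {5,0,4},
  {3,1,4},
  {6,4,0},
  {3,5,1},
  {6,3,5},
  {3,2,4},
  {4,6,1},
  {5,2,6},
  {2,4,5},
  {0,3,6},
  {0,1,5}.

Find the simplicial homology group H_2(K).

K has 7 vertices, 21 edges, 14 triangles.
rank ∂_2 = 13, rank ∂_3 = 0 ⇒ b_2 = 14 − 13 − 0 = 1. So H_2 ≅ Z.

H_2 ≅ Z.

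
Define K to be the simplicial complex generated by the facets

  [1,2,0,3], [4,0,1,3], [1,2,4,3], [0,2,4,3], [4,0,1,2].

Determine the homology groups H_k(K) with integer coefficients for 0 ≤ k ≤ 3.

H_0 = Z,  H_1 = 0,  H_2 = 0,  H_3 = Z.

Order the vertices as 0 < 1 < 2 < 3 < 4. Listing each simplex with vertices in this order, K has dimension 3 with simplices:

  0-simplices (5): [0], [1], [2], [3], [4]
  1-simplices (10): [0,1], [0,2], [0,3], [0,4], [1,2], [1,3], [1,4], [2,3], [2,4], [3,4]
  2-simplices (10): [0,1,2], [0,1,3], [0,1,4], [0,2,3], [0,2,4], [0,3,4], [1,2,3], [1,2,4], [1,3,4], [2,3,4]
  3-simplices (5): [0,1,2,3], [0,1,2,4], [0,1,3,4], [0,2,3,4], [1,2,3,4]

Hence C_0 ≅ Z^5, C_1 ≅ Z^10, C_2 ≅ Z^10, C_3 ≅ Z^5.

The boundary map ∂_1: C_1 → C_0 maps an edge to its endpoints' difference, ∂[p,q] = q − p.
As a 5×10 matrix over Z this has rank 4, with invariant factors (1,1,1,1).

∂_2: C_2 → C_1 acts by ∂[p,q,r] = [q,r] − [p,r] + [p,q]. For instance
  ∂[0,1,4] = [1,4] − [0,4] + [0,1],
  ∂[0,2,3] = [2,3] − [0,3] + [0,2].
This gives a 10×10 integer matrix of rank 6; reducing to Smith normal form yields diagonal entries (1,1,1,1,1,1).

∂_3: C_3 → C_2 sends each 3-simplex σ to the alternating sum Σ_i (−1)^i (σ with its i-th vertex removed). For instance
  ∂[0,1,3,4] = [1,3,4] − [0,3,4] + [0,1,4] − [0,1,3],
  ∂[1,2,3,4] = [2,3,4] − [1,3,4] + [1,2,4] − [1,2,3].
As a 10×5 matrix over Z this has rank 4, with invariant factors (1,1,1,1).

Now H_k = ker ∂_k / im ∂_{k+1}, so:

  H_0: rank C_0 − rank ∂_1 = 5 − 4 = 1, and the invariant factors of ∂_1 are all 1, so H_0 ≅ Z.
  H_1: rank ker ∂_1 − rank ∂_2 = (10 − 4) − 6 = 0, and the invariant factors of ∂_2 are all 1, so H_1 ≅ 0.
  H_2: rank ker ∂_2 − rank ∂_3 = (10 − 6) − 4 = 0, and the invariant factors of ∂_3 are all 1, so H_2 ≅ 0.
  H_3: rank ker ∂_3 − rank ∂_4 = (5 − 4) − 0 = 1, and there is no ∂_4, so H_3 ≅ Z.

(K is a triangulation of the 3-sphere S^3.)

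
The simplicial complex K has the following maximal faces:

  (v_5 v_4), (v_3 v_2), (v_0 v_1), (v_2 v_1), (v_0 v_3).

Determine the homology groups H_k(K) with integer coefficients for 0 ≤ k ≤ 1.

H_0 = Z^2,  H_1 = Z.

Take the total order v_0 < v_1 < v_2 < v_3 < v_4 < v_5 on the vertex set. Then K (dimension 1) consists of the simplices:

  0-simplices (6): [v_0], [v_1], [v_2], [v_3], [v_4], [v_5]
  1-simplices (5): [v_0,v_1], [v_0,v_3], [v_1,v_2], [v_2,v_3], [v_4,v_5]

giving chain groups C_0 ≅ Z^6, C_1 ≅ Z^5.

∂_1: C_1 → C_0 is given by ∂[p,q] = [q] − [p].
As a 6×5 matrix over Z this has rank 4, with invariant factors (1,1,1,1).

Reading off H_k = ker ∂_k / im ∂_{k+1}:

  H_0: rank C_0 − rank ∂_1 = 6 − 4 = 2, and the invariant factors of ∂_1 are all 1, so H_0 ≅ Z^2.
  H_1: rank ker ∂_1 − rank ∂_2 = (5 − 4) − 0 = 1, and there is no ∂_2, so H_1 ≅ Z.

As a check, the Euler characteristic is 6 − 5 = 1, which agrees with 2 − 1 = 1.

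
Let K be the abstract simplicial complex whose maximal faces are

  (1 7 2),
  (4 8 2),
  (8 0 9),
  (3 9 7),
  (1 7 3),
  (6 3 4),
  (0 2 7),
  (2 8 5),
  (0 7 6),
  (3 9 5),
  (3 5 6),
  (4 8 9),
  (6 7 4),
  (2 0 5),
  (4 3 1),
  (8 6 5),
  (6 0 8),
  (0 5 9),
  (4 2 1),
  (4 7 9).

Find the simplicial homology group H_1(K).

Order the vertices as 0 < 1 < 2 < 3 < 4 < 5 < 6 < 7 < 8 < 9. Listing each simplex with vertices in this order, K has dimension 2 with simplices:

  0-simplices (10): [0], [1], [2], [3], [4], [5], [6], [7], [8], [9]
  1-simplices (30): (30 of them)
  2-simplices (20): (20 of them)

Hence C_0 ≅ Z^10, C_1 ≅ Z^30, C_2 ≅ Z^20.

Boundary ∂_1: C_1 → C_0 sends each edge [p,q] (with p < q) to q − p. For instance
  ∂[5,6] = [6] − [5].
As a 10×30 matrix over Z this has rank 9, with invariant factors (1,1,1,1,1,1,1,1,1).

Boundary ∂_2: C_2 → C_1 acts by ∂[p,q,r] = [q,r] − [p,r] + [p,q]. For instance
  ∂[3,4,6] = [4,6] − [3,6] + [3,4],
  ∂[1,3,7] = [3,7] − [1,7] + [1,3].
This gives a 30×20 integer matrix of rank 20; reducing to Smith normal form yields diagonal entries (1,1,1,1,1,1,1,1,1,1,1,1,1,1,1,1,1,1,1,2).

From H_k ≅ ker(∂_k) / im(∂_{k+1}) we obtain:

  H_1: rank ker ∂_1 − rank ∂_2 = (30 − 9) − 20 = 1, and ∂_2 has invariant factor 2 > 1, so H_1 = Z ⊕ Z/2Z.

(K is a triangulation of the Klein bottle.)

H_1 = Z ⊕ Z/2Z.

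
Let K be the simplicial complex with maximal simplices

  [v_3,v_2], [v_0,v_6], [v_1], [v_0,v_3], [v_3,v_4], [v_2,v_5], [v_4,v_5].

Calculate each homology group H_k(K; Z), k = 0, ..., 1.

We work with the vertex ordering v_0 < v_1 < v_2 < v_3 < v_4 < v_5 < v_6. The simplices of K, each written with vertices in increasing order, are:

  0-simplices (7): [v_0], [v_1], [v_2], [v_3], [v_4], [v_5], [v_6]
  1-simplices (6): [v_0,v_3], [v_0,v_6], [v_2,v_3], [v_2,v_5], [v_3,v_4], [v_4,v_5]

Hence C_0 ≅ Z^7, C_1 ≅ Z^6.

∂_1: C_1 → C_0 is given by ∂[p,q] = [q] − [p]. For instance
  ∂[v_2,v_3] = [v_3] − [v_2].
This gives a 7×6 integer matrix of rank 5; reducing to Smith normal form yields diagonal entries (1,1,1,1,1).

From H_k ≅ ker(∂_k) / im(∂_{k+1}) we obtain:

  H_0: rank C_0 − rank ∂_1 = 7 − 5 = 2, and the invariant factors of ∂_1 are all 1, so H_0 = Z^2.
  H_1: rank ker ∂_1 − rank ∂_2 = (6 − 5) − 0 = 1, and there is no ∂_2, so H_1 = Z.

H_0 = Z^2,  H_1 = Z.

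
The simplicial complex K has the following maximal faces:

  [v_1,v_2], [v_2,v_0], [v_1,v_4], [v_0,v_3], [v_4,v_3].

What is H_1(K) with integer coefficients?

H_1 ≅ Z.

Fix the vertex order v_0 < v_1 < v_2 < v_3 < v_4 and write every simplex with vertices in increasing order. Then dim K = 1 and the simplices of K are:

  0-simplices (5): [v_0], [v_1], [v_2], [v_3], [v_4]
  1-simplices (5): [v_0,v_2], [v_0,v_3], [v_1,v_2], [v_1,v_4], [v_3,v_4]

Hence C_0 ≅ Z^5, C_1 ≅ Z^5.

∂_1: C_1 → C_0 maps an edge to its endpoints' difference, ∂[p,q] = q − p. For instance
  ∂[v_1,v_2] = [v_2] − [v_1].
As a 5×5 matrix over Z this has rank 4, with invariant factors (1,1,1,1).

Reading off H_k = ker ∂_k / im ∂_{k+1}:

  H_1: rank ker ∂_1 − rank ∂_2 = (5 − 4) − 0 = 1, and there is no ∂_2, so H_1 ≅ Z.

(K is a triangulation of the circle S^1.)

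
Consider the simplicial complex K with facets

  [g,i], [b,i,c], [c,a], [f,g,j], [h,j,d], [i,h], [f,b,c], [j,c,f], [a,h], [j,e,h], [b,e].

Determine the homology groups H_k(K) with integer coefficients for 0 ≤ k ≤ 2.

Take the total order a < b < c < d < e < f < g < h < i < j on the vertex set. Then K (dimension 2) consists of the simplices:

  0-simplices (10): a, b, c, d, e, f, g, h, i, j
  1-simplices (19): ac, ah, bc, be, bf, bi, cf, ci, cj, dh, dj, eh, ej, fg, fj, gi, gj, hi, hj
  2-simplices (6): bcf, bci, cfj, dhj, ehj, fgj

Hence C_0 ≅ Z^10, C_1 ≅ Z^19, C_2 ≅ Z^6.

∂_1: C_1 → C_0 is given by ∂[p,q] = [q] − [p]. For instance
  ∂bf = f − b.
The 10×19 boundary matrix has rank 9 and Smith normal form diag(1,1,1,1,1,1,1,1,1).

∂_2: C_2 → C_1 maps a triangle to the signed sum of its edges. For instance
  ∂cfj = fj − cj + cf,
  ∂bci = ci − bi + bc.
As a 19×6 matrix over Z this has rank 6, with invariant factors (1,1,1,1,1,1).

Now H_k = ker ∂_k / im ∂_{k+1}, so:

  H_0: rank C_0 − rank ∂_1 = 10 − 9 = 1, and the invariant factors of ∂_1 are all 1, so H_0 = Z.
  H_1: rank ker ∂_1 − rank ∂_2 = (19 − 9) − 6 = 4, and the invariant factors of ∂_2 are all 1, so H_1 = Z^4.
  H_2: rank ker ∂_2 − rank ∂_3 = (6 − 6) − 0 = 0, and there is no ∂_3, so H_2 = 0.

H_0 ≅ Z,  H_1 ≅ Z^4,  H_2 = 0.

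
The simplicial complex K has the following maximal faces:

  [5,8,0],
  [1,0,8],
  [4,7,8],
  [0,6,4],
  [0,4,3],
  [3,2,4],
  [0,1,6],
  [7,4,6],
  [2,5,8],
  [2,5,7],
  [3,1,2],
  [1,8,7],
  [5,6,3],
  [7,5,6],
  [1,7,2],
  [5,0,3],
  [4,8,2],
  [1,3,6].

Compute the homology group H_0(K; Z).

H_0 ≅ Z.

Order the vertices as 0 < 1 < 2 < 3 < 4 < 5 < 6 < 7 < 8. Listing each simplex with vertices in this order, K has dimension 2 with simplices:

  0-simplices (9): [0], [1], [2], [3], [4], [5], [6], [7], [8]
  1-simplices (27): (27 of them)
  2-simplices (18): [0,1,6], [0,1,8], [0,3,4], [0,3,5], [0,4,6], [0,5,8], [1,2,3], [1,2,7], [1,3,6], [1,7,8], [2,3,4], [2,4,8], [2,5,7], [2,5,8], [3,5,6], [4,6,7], [4,7,8], [5,6,7]

so the chain groups are C_0 ≅ Z^9, C_1 ≅ Z^27, C_2 ≅ Z^18.

The boundary map ∂_1: C_1 → C_0 sends each edge [p,q] (with p < q) to q − p. For instance
  ∂[3,4] = [4] − [3].
The 9×27 boundary matrix has rank 8 and Smith normal form diag(1,1,1,1,1,1,1,1).

∂_2: C_2 → C_1 acts by ∂[p,q,r] = [q,r] − [p,r] + [p,q]. For instance
  ∂[1,2,7] = [2,7] − [1,7] + [1,2],
  ∂[0,5,8] = [5,8] − [0,8] + [0,5].
The resulting 27×18 matrix has rank 18, and its Smith normal form has invariant factors (1,1,1,1,1,1,1,1,1,1,1,1,1,1,1,1,1,2).

Now H_k = ker ∂_k / im ∂_{k+1}, so:

  H_0: rank C_0 − rank ∂_1 = 9 − 8 = 1, and the invariant factors of ∂_1 are all 1, so H_0 = Z.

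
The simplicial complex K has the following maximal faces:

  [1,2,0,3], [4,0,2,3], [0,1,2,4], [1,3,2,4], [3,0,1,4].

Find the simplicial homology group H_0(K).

H_0 = Z.

Fix the vertex order 0 < 1 < 2 < 3 < 4 and write every simplex with vertices in increasing order. Then dim K = 3 and the simplices of K are:

  0-simplices (5): [0], [1], [2], [3], [4]
  1-simplices (10): [0,1], [0,2], [0,3], [0,4], [1,2], [1,3], [1,4], [2,3], [2,4], [3,4]
  2-simplices (10): [0,1,2], [0,1,3], [0,1,4], [0,2,3], [0,2,4], [0,3,4], [1,2,3], [1,2,4], [1,3,4], [2,3,4]
  3-simplices (5): [0,1,2,3], [0,1,2,4], [0,1,3,4], [0,2,3,4], [1,2,3,4]

Hence C_0 ≅ Z^5, C_1 ≅ Z^10, C_2 ≅ Z^10, C_3 ≅ Z^5.

The boundary map ∂_1: C_1 → C_0 maps an edge to its endpoints' difference, ∂[p,q] = q − p.
As a 5×10 matrix over Z this has rank 4, with invariant factors (1,1,1,1).

The boundary map ∂_2: C_2 → C_1 acts by ∂[p,q,r] = [q,r] − [p,r] + [p,q]. For instance
  ∂[1,2,4] = [2,4] − [1,4] + [1,2],
  ∂[0,2,4] = [2,4] − [0,4] + [0,2].
The resulting 10×10 matrix has rank 6, and its Smith normal form has invariant factors (1,1,1,1,1,1).

Boundary ∂_3: C_3 → C_2 sends each 3-simplex σ to the alternating sum Σ_i (−1)^i (σ with its i-th vertex removed). For instance
  ∂[1,2,3,4] = [2,3,4] − [1,3,4] + [1,2,4] − [1,2,3],
  ∂[0,2,3,4] = [2,3,4] − [0,3,4] + [0,2,4] − [0,2,3].
As a 10×5 matrix over Z this has rank 4, with invariant factors (1,1,1,1).

Computing H_k = (kernel of ∂_k) / (image of ∂_{k+1}):

  H_0: rank C_0 − rank ∂_1 = 5 − 4 = 1, and the invariant factors of ∂_1 are all 1, so H_0 = Z.

(K is a triangulation of the 3-sphere S^3.)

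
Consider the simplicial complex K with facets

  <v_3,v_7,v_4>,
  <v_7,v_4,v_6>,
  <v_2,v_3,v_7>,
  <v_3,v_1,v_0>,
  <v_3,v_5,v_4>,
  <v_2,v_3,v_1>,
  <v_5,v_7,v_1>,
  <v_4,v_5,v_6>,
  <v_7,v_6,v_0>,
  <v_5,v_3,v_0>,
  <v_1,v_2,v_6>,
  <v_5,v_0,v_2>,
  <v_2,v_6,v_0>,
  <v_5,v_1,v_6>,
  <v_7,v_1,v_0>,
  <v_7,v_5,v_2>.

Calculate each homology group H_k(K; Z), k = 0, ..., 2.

Order the vertices as v_0 < v_1 < v_2 < v_3 < v_4 < v_5 < v_6 < v_7. Listing each simplex with vertices in this order, K has dimension 2 with simplices:

  0-simplices (8): [v_0], [v_1], [v_2], [v_3], [v_4], [v_5], [v_6], [v_7]
  1-simplices (24): (24 of them)
  2-simplices (16): (16 of them)

so the chain groups are C_0 ≅ Z^8, C_1 ≅ Z^24, C_2 ≅ Z^16.

∂_1: C_1 → C_0 sends each edge [p,q] (with p < q) to q − p. For instance
  ∂[v_4,v_5] = [v_5] − [v_4].
The resulting 8×24 matrix has rank 7, and its Smith normal form has invariant factors (1,1,1,1,1,1,1).

The boundary map ∂_2: C_2 → C_1 maps a triangle to the signed sum of its edges. For instance
  ∂[v_0,v_2,v_5] = [v_2,v_5] − [v_0,v_5] + [v_0,v_2],
  ∂[v_1,v_5,v_6] = [v_5,v_6] − [v_1,v_6] + [v_1,v_5].
This gives a 24×16 integer matrix of rank 15; reducing to Smith normal form yields diagonal entries (1,1,1,1,1,1,1,1,1,1,1,1,1,1,1).

Computing H_k = (kernel of ∂_k) / (image of ∂_{k+1}):

  H_0: rank C_0 − rank ∂_1 = 8 − 7 = 1, and the invariant factors of ∂_1 are all 1, so H_0 ≅ Z.
  H_1: rank ker ∂_1 − rank ∂_2 = (24 − 7) − 15 = 2, and the invariant factors of ∂_2 are all 1, so H_1 ≅ Z^2.
  H_2: rank ker ∂_2 − rank ∂_3 = (16 − 15) − 0 = 1, and there is no ∂_3, so H_2 ≅ Z.

H_0 = Z,  H_1 = Z^2,  H_2 = Z.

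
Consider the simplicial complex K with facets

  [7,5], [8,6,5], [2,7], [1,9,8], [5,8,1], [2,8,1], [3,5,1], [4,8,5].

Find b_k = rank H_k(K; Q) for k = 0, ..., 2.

Fix the vertex order 1 < 2 < 3 < 4 < 5 < 6 < 7 < 8 < 9 and write every simplex with vertices in increasing order. Then dim K = 2 and the simplices of K are:

  0-simplices (9): [1], [2], [3], [4], [5], [6], [7], [8], [9]
  1-simplices (15): [1,2], [1,3], [1,5], [1,8], [1,9], [2,7], [2,8], [3,5], [4,5], [4,8], [5,6], [5,7], [5,8], [6,8], [8,9]
  2-simplices (6): [1,2,8], [1,3,5], [1,5,8], [1,8,9], [4,5,8], [5,6,8]

so the chain groups are C_0 ≅ Z^9, C_1 ≅ Z^15, C_2 ≅ Z^6.

The boundary map ∂_1: C_1 → C_0 sends each edge [p,q] (with p < q) to q − p.
This gives a 9×15 integer matrix of rank 8; reducing to Smith normal form yields diagonal entries (1,1,1,1,1,1,1,1).

Boundary ∂_2: C_2 → C_1 maps a triangle to the signed sum of its edges. For instance
  ∂[1,8,9] = [8,9] − [1,9] + [1,8],
  ∂[1,3,5] = [3,5] − [1,5] + [1,3].
The 15×6 boundary matrix has rank 6 and Smith normal form diag(1,1,1,1,1,1).

Computing H_k = (kernel of ∂_k) / (image of ∂_{k+1}):

  H_0: rank C_0 − rank ∂_1 = 9 − 8 = 1, and the invariant factors of ∂_1 are all 1, so H_0 ≅ Z.
  H_1: rank ker ∂_1 − rank ∂_2 = (15 − 8) − 6 = 1, and the invariant factors of ∂_2 are all 1, so H_1 ≅ Z.
  H_2: rank ker ∂_2 − rank ∂_3 = (6 − 6) − 0 = 0, and there is no ∂_3, so H_2 ≅ 0.

Hence the Betti numbers are b_0 = 1, b_1 = 1, b_2 = 0.

b_0 = 1, b_1 = 1, b_2 = 0.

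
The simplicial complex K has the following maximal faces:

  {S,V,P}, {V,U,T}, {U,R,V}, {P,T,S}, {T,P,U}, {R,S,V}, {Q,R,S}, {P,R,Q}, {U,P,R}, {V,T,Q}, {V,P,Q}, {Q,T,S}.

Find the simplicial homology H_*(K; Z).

H_0 ≅ Z,  H_1 ≅ Z/2Z,  H_2 = 0.

Take the total order P < Q < R < S < T < U < V on the vertex set. Then K (dimension 2) consists of the simplices:

  0-simplices (7): P, Q, R, S, T, U, V
  1-simplices (18): PQ, PR, PS, PT, PU, PV, QR, QS, QT, QV, RS, RU, RV, ST, SV, TU, TV, UV
  2-simplices (12): PQR, PQV, PRU, PST, PSV, PTU, QRS, QST, QTV, RSV, RUV, TUV

so the chain groups are C_0 ≅ Z^7, C_1 ≅ Z^18, C_2 ≅ Z^12.

∂_1: C_1 → C_0 sends each edge [p,q] (with p < q) to q − p.
As a 7×18 matrix over Z this has rank 6, with invariant factors (1,1,1,1,1,1).

∂_2: C_2 → C_1 acts by ∂[p,q,r] = [q,r] − [p,r] + [p,q]. For instance
  ∂PTU = TU − PU + PT,
  ∂PST = ST − PT + PS.
The 18×12 boundary matrix has rank 12 and Smith normal form diag(1,1,1,1,1,1,1,1,1,1,1,2).

From H_k ≅ ker(∂_k) / im(∂_{k+1}) we obtain:

  H_0: rank C_0 − rank ∂_1 = 7 − 6 = 1, and the invariant factors of ∂_1 are all 1, so H_0 = Z.
  H_1: rank ker ∂_1 − rank ∂_2 = (18 − 6) − 12 = 0, and ∂_2 has invariant factor 2 > 1, so H_1 = Z/2Z.
  H_2: rank ker ∂_2 − rank ∂_3 = (12 − 12) − 0 = 0, and there is no ∂_3, so H_2 = 0.

(K is a triangulation of the real projective plane RP^2.)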